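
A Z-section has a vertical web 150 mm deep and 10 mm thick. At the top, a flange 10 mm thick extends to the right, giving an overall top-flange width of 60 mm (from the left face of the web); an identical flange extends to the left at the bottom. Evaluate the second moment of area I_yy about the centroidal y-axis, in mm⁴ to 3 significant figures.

I_yy ≈ 1.12 × 10⁶ mm⁴

Treat the section as a set of non-overlapping primitives; coordinates are from the bounding-box lower-left.
Web: 10 × 150, A = 1 500 mm², x = 55 mm, Ī = 12 500 mm⁴.
Top flange (beyond web): 50 × 10, A = 500 mm², x = 85 mm, Ī = 104 167 mm⁴.
Bottom flange (beyond web): 50 × 10, A = 500 mm², x = 25 mm, Ī = 104 167 mm⁴.
Centroid: x̄ = ΣA·x / ΣA = 55 mm.
Transfer each piece to the centroidal y-axis using Ī + A·d² with d = x − 55:
  web: d = 0 mm → contributes +12 500 mm⁴
  top flange (beyond web): d = 30 mm → contributes +554 167 mm⁴
  bottom flange (beyond web): d = -30 mm → contributes +554 167 mm⁴
Total I = 1 120 833 mm⁴.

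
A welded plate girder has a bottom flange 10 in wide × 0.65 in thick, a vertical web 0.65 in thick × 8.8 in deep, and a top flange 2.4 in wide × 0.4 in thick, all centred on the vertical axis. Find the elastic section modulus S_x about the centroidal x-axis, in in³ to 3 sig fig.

Break the section into simple shapes (no overlaps), measuring from the bottom-left corner of the bounding box.
Bottom plate: 10 × 0.65, A = 6.5 in², y = 0.325 in, Ī = 0.22885 in⁴.
Web plate: 0.65 × 8.8, A = 5.72 in², y = 5.05 in, Ī = 36.913 in⁴.
Top plate: 2.4 × 0.4, A = 0.96 in², y = 9.65 in, Ī = 0.0128 in⁴.
Centroid: ȳ = ΣA·y / ΣA = 3.0548 in.
Transfer each piece to the centroidal x-axis using Ī + A·d² with d = y − 3.0548:
  bottom plate: d = -2.7298 in → contributes +48.666 in⁴
  web plate: d = 1.9952 in → contributes +59.683 in⁴
  top plate: d = 6.5952 in → contributes +41.769 in⁴
Total I = 150.12 in⁴.
Extreme fibre distance c = 6.7952 in; S = I/c = 22.092 in³.

S_x ≈ 22.1 in³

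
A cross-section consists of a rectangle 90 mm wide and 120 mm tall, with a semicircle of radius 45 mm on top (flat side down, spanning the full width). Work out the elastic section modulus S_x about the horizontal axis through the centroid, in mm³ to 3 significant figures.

Split into non-overlapping primitives; take the origin at the lower-left of the bounding box.
Rectangular body: 90 × 120, A = 10 800 mm², y = 60 mm, Ī = 12 960 000 mm⁴.
Semicircular cap: semicircle r = 45, A = 3180.9 mm², y = 139.1 mm, Ī = 450 072 mm⁴.
Centroid: ȳ = ΣA·y / ΣA = 77.996 mm.
Transfer each piece to the horizontal axis through the centroid using Ī + A·d² with d = y − 77.996:
  rectangular body: d = -17.996 mm → contributes +16 457 705 mm⁴
  semicircular cap: d = 61.102 mm → contributes +12 325 848 mm⁴
Total I = 28 783 553 mm⁴.
Extreme fibre distance c = 87.004 mm; S = I/c = 330 831 mm³.

S_x ≈ 3.31 × 10⁵ mm³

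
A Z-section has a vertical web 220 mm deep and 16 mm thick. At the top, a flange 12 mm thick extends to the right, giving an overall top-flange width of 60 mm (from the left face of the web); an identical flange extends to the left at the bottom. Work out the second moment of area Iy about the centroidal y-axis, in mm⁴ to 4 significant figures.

Iy ≈ 1.196 × 10⁶ mm⁴

Break the section into simple shapes (no overlaps), measuring from the bottom-left corner of the bounding box.
Web: 16 × 220, A = 3 520 mm², x = 52 mm, Ī = 75093.3 mm⁴.
Top flange (beyond web): 44 × 12, A = 528 mm², x = 82 mm, Ī = 85 184 mm⁴.
Bottom flange (beyond web): 44 × 12, A = 528 mm², x = 22 mm, Ī = 85 184 mm⁴.
Centroid: x̄ = ΣA·x / ΣA = 52 mm.
Transfer each piece to the centroidal y-axis using Ī + A·d² with d = x − 52:
  web: d = 0 mm → contributes +75093.3 mm⁴
  top flange (beyond web): d = 30 mm → contributes +560 384 mm⁴
  bottom flange (beyond web): d = -30 mm → contributes +560 384 mm⁴
Total I = 1 195 861 mm⁴.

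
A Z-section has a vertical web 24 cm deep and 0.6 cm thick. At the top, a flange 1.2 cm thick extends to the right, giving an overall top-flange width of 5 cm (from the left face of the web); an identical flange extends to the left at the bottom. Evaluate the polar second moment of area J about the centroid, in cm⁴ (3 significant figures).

Split into non-overlapping primitives; take the origin at the lower-left of the bounding box.
Web: 0.6 × 24, A = 14.4 cm², y = 12 cm, Ī = 691.2 cm⁴.
Top flange (beyond web): 4.4 × 1.2, A = 5.28 cm², y = 23.4 cm, Ī = 0.6336 cm⁴.
Bottom flange (beyond web): 4.4 × 1.2, A = 5.28 cm², y = 0.6 cm, Ī = 0.6336 cm⁴.
Centroid: ȳ = ΣA·y / ΣA = 12 cm.
Transfer each piece to the centroidal x-axis using Ī + A·d² with d = y − 12:
  web: d = 0 cm → contributes +691.2 cm⁴
  top flange (beyond web): d = 11.4 cm → contributes +686.82 cm⁴
  bottom flange (beyond web): d = -11.4 cm → contributes +686.82 cm⁴
Total I = 2064.8 cm⁴.
For the y-axis: x̄ = 4.7 cm.
Repeating about the centroidal y-axis gives I_y = 83.469 cm⁴.
Polar second moment: J = I_x + I_y = 2148.3 cm⁴.

J ≈ 2150 cm⁴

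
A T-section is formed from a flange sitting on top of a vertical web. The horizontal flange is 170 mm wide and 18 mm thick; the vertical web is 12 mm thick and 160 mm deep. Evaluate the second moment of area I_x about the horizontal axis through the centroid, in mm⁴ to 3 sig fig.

I_x ≈ 1.35 × 10⁷ mm⁴

Treat the section as a set of non-overlapping primitives; coordinates are from the bounding-box lower-left.
Flange: 170 × 18, A = 3 060 mm², y = 169 mm, Ī = 82 620 mm⁴.
Web: 12 × 160, A = 1 920 mm², y = 80 mm, Ī = 4 096 000 mm⁴.
Centroid: ȳ = ΣA·y / ΣA = 134.69 mm.
Transfer each piece to the horizontal axis through the centroid using Ī + A·d² with d = y − 134.69:
  flange: d = 34.313 mm → contributes +3 685 462 mm⁴
  web: d = -54.687 mm → contributes +9 838 029 mm⁴
Total I = 13 523 491 mm⁴.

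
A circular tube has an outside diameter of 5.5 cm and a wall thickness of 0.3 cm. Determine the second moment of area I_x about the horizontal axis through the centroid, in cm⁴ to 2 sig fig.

Treat the section as a set of non-overlapping primitives; coordinates are from the bounding-box lower-left.
Outer circle: ⌀5.5, A = 23.76 cm², y = 2.75 cm, Ī = 44.92 cm⁴.
Bore (subtracted): ⌀4.9, A = 18.86 cm², y = 2.75 cm, Ī = 28.3 cm⁴.
By symmetry the centroid is at mid-height, ȳ = 2.75 cm.
All pieces are centred on the horizontal axis through the centroid, so I = ΣĪ (holes subtracted) = 16.62 cm⁴.

I_x ≈ 17 cm⁴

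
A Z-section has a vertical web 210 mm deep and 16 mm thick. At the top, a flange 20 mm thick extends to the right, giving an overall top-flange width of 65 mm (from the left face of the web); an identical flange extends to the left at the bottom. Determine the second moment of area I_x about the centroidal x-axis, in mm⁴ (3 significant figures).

I_x ≈ 3.01 × 10⁷ mm⁴

Split into non-overlapping primitives; take the origin at the lower-left of the bounding box.
Web: 16 × 210, A = 3 360 mm², y = 105 mm, Ī = 12 348 000 mm⁴.
Top flange (beyond web): 49 × 20, A = 980 mm², y = 200 mm, Ī = 32 667 mm⁴.
Bottom flange (beyond web): 49 × 20, A = 980 mm², y = 10 mm, Ī = 32 667 mm⁴.
Centroid: ȳ = ΣA·y / ΣA = 105 mm.
Transfer each piece to the centroidal x-axis using Ī + A·d² with d = y − 105:
  web: d = 0 mm → contributes +12 348 000 mm⁴
  top flange (beyond web): d = 95 mm → contributes +8 877 167 mm⁴
  bottom flange (beyond web): d = -95 mm → contributes +8 877 167 mm⁴
Total I = 30 102 333 mm⁴.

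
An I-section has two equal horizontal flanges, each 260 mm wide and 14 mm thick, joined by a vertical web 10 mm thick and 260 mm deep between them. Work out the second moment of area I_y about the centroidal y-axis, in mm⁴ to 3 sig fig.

Split into non-overlapping primitives; take the origin at the lower-left of the bounding box.
Bottom flange: 260 × 14, A = 3 640 mm², x = 130 mm, Ī = 20 505 333 mm⁴.
Web: 10 × 260, A = 2 600 mm², x = 130 mm, Ī = 21 667 mm⁴.
Top flange: 260 × 14, A = 3 640 mm², x = 130 mm, Ī = 20 505 333 mm⁴.
By symmetry the centroid is at mid-width, x̄ = 130 mm.
All pieces are centred on the centroidal y-axis, so I = ΣĪ = 41 032 333 mm⁴.

I_y ≈ 4.10 × 10⁷ mm⁴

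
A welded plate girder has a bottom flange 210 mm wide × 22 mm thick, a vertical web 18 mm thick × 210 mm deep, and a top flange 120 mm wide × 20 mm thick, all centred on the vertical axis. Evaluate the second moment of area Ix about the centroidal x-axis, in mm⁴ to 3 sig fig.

Decompose the section into non-overlapping parts with the origin at the bottom-left of its bounding rectangle.
Bottom plate: 210 × 22, A = 4 620 mm², y = 11 mm, Ī = 186 340 mm⁴.
Web plate: 18 × 210, A = 3 780 mm², y = 127 mm, Ī = 13 891 500 mm⁴.
Top plate: 120 × 20, A = 2 400 mm², y = 242 mm, Ī = 80 000 mm⁴.
Centroid: ȳ = ΣA·y / ΣA = 102.93 mm.
Transfer each piece to the centroidal x-axis using Ī + A·d² with d = y − 102.93:
  bottom plate: d = -91.933 mm → contributes +39 233 369 mm⁴
  web plate: d = 24.067 mm → contributes +16 080 893 mm⁴
  top plate: d = 139.07 mm → contributes +46 494 891 mm⁴
Total I = 101 809 152 mm⁴.

Ix ≈ 1.02 × 10⁸ mm⁴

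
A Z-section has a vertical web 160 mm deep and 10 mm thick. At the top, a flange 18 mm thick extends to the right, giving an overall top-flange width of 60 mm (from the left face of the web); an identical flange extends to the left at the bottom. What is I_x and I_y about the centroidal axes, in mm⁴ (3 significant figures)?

I_x ≈ 1.25 × 10⁷ mm⁴, I_y ≈ 2.01 × 10⁶ mm⁴

Decompose the section into non-overlapping parts with the origin at the bottom-left of its bounding rectangle.
Web: 10 × 160, A = 1 600 mm², y = 80 mm, Ī = 3 413 333 mm⁴.
Top flange (beyond web): 50 × 18, A = 900 mm², y = 151 mm, Ī = 24 300 mm⁴.
Bottom flange (beyond web): 50 × 18, A = 900 mm², y = 9 mm, Ī = 24 300 mm⁴.
Centroid: ȳ = ΣA·y / ΣA = 80 mm.
Transfer each piece to the centroidal x-axis using Ī + A·d² with d = y − 80:
  web: d = 0 mm → contributes +3 413 333 mm⁴
  top flange (beyond web): d = 71 mm → contributes +4 561 200 mm⁴
  bottom flange (beyond web): d = -71 mm → contributes +4 561 200 mm⁴
Total I = 12 535 733 mm⁴.
For the y-axis: x̄ = 55 mm.
Repeating about the centroidal y-axis gives I_y = 2 008 333 mm⁴.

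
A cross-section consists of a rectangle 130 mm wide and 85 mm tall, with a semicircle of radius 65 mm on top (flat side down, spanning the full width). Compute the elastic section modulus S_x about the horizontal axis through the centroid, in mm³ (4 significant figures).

Split into non-overlapping primitives; take the origin at the lower-left of the bounding box.
Rectangular body: 130 × 85, A = 11 050 mm², y = 42.5 mm, Ī = 6 653 021 mm⁴.
Semicircular cap: semicircle r = 65, A = 6636.61 mm², y = 112.587 mm, Ī = 1 959 230 mm⁴.
Centroid: ȳ = ΣA·y / ΣA = 68.799 mm.
Transfer each piece to the horizontal axis through the centroid using Ī + A·d² with d = y − 68.799:
  rectangular body: d = -26.299 mm → contributes +14 295 587 mm⁴
  semicircular cap: d = 43.7879 mm → contributes +14 684 145 mm⁴
Total I = 28 979 732 mm⁴.
Extreme fibre distance c = 81.201 mm; S = I/c = 356 889 mm³.

S_x ≈ 3.569 × 10⁵ mm³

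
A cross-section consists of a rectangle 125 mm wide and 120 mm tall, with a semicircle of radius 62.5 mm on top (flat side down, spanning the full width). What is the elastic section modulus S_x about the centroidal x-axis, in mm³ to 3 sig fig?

Treat the section as a set of non-overlapping primitives; coordinates are from the bounding-box lower-left.
Rectangular body: 125 × 120, A = 15 000 mm², y = 60 mm, Ī = 18 000 000 mm⁴.
Semicircular cap: semicircle r = 62.5, A = 6135.9 mm², y = 146.53 mm, Ī = 1 674 758 mm⁴.
Centroid: ȳ = ΣA·y / ΣA = 85.119 mm.
Transfer each piece to the centroidal x-axis using Ī + A·d² with d = y − 85.119:
  rectangular body: d = -25.119 mm → contributes +27 464 553 mm⁴
  semicircular cap: d = 61.407 mm → contributes +24 811 994 mm⁴
Total I = 52 276 548 mm⁴.
Extreme fibre distance c = 97.381 mm; S = I/c = 536 826 mm³.

S_x ≈ 5.37 × 10⁵ mm³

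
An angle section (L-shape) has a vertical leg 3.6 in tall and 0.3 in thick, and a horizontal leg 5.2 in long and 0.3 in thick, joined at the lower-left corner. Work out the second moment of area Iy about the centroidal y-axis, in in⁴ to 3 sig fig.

Break the section into simple shapes (no overlaps), measuring from the bottom-left corner of the bounding box.
Vertical leg: 0.3 × 3.6, A = 1.08 in², x = 0.15 in, Ī = 0.0081 in⁴.
Horizontal leg (remainder): 4.9 × 0.3, A = 1.47 in², x = 2.75 in, Ī = 2.9412 in⁴.
Centroid: x̄ = ΣA·x / ΣA = 1.6488 in.
Transfer each piece to the centroidal y-axis using Ī + A·d² with d = x − 1.6488:
  vertical leg: d = -1.4988 in → contributes +2.4343 in⁴
  horizontal leg (remainder): d = 1.1012 in → contributes +4.7237 in⁴
Total I = 7.158 in⁴.

Iy ≈ 7.16 in⁴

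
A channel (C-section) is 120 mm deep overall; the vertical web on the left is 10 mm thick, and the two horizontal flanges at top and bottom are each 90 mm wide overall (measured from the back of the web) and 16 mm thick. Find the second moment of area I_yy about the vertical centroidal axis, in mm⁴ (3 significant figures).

I_yy ≈ 3.03 × 10⁶ mm⁴

Break the section into simple shapes (no overlaps), measuring from the bottom-left corner of the bounding box.
Web: 10 × 120, A = 1 200 mm², x = 5 mm, Ī = 10 000 mm⁴.
Top flange (beyond web): 80 × 16, A = 1 280 mm², x = 50 mm, Ī = 682 667 mm⁴.
Bottom flange (beyond web): 80 × 16, A = 1 280 mm², x = 50 mm, Ī = 682 667 mm⁴.
Centroid: x̄ = ΣA·x / ΣA = 35.638 mm.
Transfer each piece to the vertical centroidal axis using Ī + A·d² with d = x − 35.638:
  web: d = -30.638 mm → contributes +1 136 446 mm⁴
  top flange (beyond web): d = 14.362 mm → contributes +946 678 mm⁴
  bottom flange (beyond web): d = 14.362 mm → contributes +946 678 mm⁴
Total I = 3 029 801 mm⁴.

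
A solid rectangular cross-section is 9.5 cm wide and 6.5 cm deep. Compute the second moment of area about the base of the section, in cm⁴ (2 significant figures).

The section: 9.5 × 6.5, A = 61.75 cm², y = 3.25 cm, Ī = 217.4 cm⁴.
Transfer it to a horizontal axis along the bottom face using Ī + A·d² with d = y − 0:
  the section: d = 3.25 cm → contributes +869.6 cm⁴
Total I = 869.6 cm⁴.

I_base ≈ 870 cm⁴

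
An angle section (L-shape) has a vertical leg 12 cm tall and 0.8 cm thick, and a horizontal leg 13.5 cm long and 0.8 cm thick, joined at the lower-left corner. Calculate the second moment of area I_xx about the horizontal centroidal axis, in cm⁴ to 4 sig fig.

Treat the section as a set of non-overlapping primitives; coordinates are from the bounding-box lower-left.
Vertical leg: 0.8 × 12, A = 9.6 cm², y = 6 cm, Ī = 115.2 cm⁴.
Horizontal leg (remainder): 12.7 × 0.8, A = 10.16 cm², y = 0.4 cm, Ī = 0.541867 cm⁴.
Centroid: ȳ = ΣA·y / ΣA = 3.12065 cm.
Transfer each piece to the horizontal centroidal axis using Ī + A·d² with d = y − 3.12065:
  vertical leg: d = 2.87935 cm → contributes +194.79 cm⁴
  horizontal leg (remainder): d = -2.72065 cm → contributes +75.7454 cm⁴
Total I = 270.536 cm⁴.

I_xx ≈ 270.5 cm⁴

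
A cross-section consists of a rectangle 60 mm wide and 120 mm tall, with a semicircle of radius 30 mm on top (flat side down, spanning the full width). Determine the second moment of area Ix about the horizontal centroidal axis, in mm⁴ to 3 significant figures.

Break the section into simple shapes (no overlaps), measuring from the bottom-left corner of the bounding box.
Rectangular body: 60 × 120, A = 7 200 mm², y = 60 mm, Ī = 8 640 000 mm⁴.
Semicircular cap: semicircle r = 30, A = 1413.7 mm², y = 132.73 mm, Ī = 88 903 mm⁴.
Centroid: ȳ = ΣA·y / ΣA = 71.937 mm.
Transfer each piece to the horizontal centroidal axis using Ī + A·d² with d = y − 71.937:
  rectangular body: d = -11.937 mm → contributes +9 665 963 mm⁴
  semicircular cap: d = 60.795 mm → contributes +5 314 092 mm⁴
Total I = 14 980 055 mm⁴.

Ix ≈ 1.50 × 10⁷ mm⁴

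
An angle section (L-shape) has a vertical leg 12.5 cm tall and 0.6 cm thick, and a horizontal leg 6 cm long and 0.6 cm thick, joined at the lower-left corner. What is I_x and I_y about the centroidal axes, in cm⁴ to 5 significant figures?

I_x ≈ 177.85 cm⁴, I_y ≈ 28.461 cm⁴

Treat the section as a set of non-overlapping primitives; coordinates are from the bounding-box lower-left.
Vertical leg: 0.6 × 12.5, A = 7.5 cm², y = 6.25 cm, Ī = 97.65625 cm⁴.
Horizontal leg (remainder): 5.4 × 0.6, A = 3.24 cm², y = 0.3 cm, Ī = 0.0972 cm⁴.
Centroid: ȳ = ΣA·y / ΣA = 4.455028 cm.
Transfer each piece to the centroidal x-axis using Ī + A·d² with d = y − 4.455028:
  vertical leg: d = 1.794972 cm → contributes +121.8207 cm⁴
  horizontal leg (remainder): d = -4.155028 cm → contributes +56.03339 cm⁴
Total I = 177.8541 cm⁴.
For the y-axis: x̄ = 1.205028 cm.
Repeating about the centroidal y-axis gives I_y = 28.46133 cm⁴.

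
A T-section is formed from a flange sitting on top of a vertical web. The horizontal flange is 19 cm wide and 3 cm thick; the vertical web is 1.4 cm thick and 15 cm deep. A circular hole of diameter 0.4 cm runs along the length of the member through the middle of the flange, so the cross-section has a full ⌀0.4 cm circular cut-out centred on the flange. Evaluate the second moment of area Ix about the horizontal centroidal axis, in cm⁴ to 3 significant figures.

Split into non-overlapping primitives; take the origin at the lower-left of the bounding box.
Flange: 19 × 3, A = 57 cm², y = 16.5 cm, Ī = 42.75 cm⁴.
Web: 1.4 × 15, A = 21 cm², y = 7.5 cm, Ī = 393.75 cm⁴.
Hole (subtracted): ⌀0.4, A = 0.12566 cm², y = 16.5 cm, Ī = 0.0012566 cm⁴.
Centroid: ȳ = ΣA·y / ΣA = 14.073 cm.
Transfer each piece to the horizontal centroidal axis using Ī + A·d² with d = y − 14.073:
  flange: d = 2.427 cm → contributes +378.5 cm⁴
  web: d = -6.573 cm → contributes +1 301 cm⁴
  hole: d = 2.427 cm → contributes −0.74145 cm⁴
Total I = 1678.8 cm⁴.

Ix ≈ 1680 cm⁴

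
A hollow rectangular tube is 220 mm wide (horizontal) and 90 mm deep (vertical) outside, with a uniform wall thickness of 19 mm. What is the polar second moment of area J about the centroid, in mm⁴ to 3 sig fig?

Treat the section as a set of non-overlapping primitives; coordinates are from the bounding-box lower-left.
Outer rectangle: 220 × 90, A = 19 800 mm², y = 45 mm, Ī = 13 365 000 mm⁴.
Inner void (subtracted): 182 × 52, A = 9 464 mm², y = 45 mm, Ī = 2 132 555 mm⁴.
By symmetry the centroid is at mid-height, ȳ = 45 mm.
All pieces are centred on the centroidal x-axis, so I = ΣĪ (holes subtracted) = 11 232 445 mm⁴.
Repeating about the centroidal y-axis gives I_y = 53 736 205 mm⁴.
Polar second moment: J = I_x + I_y = 64 968 651 mm⁴.

J ≈ 6.50 × 10⁷ mm⁴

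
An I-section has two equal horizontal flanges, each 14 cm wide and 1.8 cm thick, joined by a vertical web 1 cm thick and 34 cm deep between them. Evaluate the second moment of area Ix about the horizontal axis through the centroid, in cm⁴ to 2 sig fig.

Ix ≈ 1.9 × 10⁴ cm⁴

Split into non-overlapping primitives; take the origin at the lower-left of the bounding box.
Bottom flange: 14 × 1.8, A = 25.2 cm², y = 0.9 cm, Ī = 6.804 cm⁴.
Web: 1 × 34, A = 34 cm², y = 18.8 cm, Ī = 3 275 cm⁴.
Top flange: 14 × 1.8, A = 25.2 cm², y = 36.7 cm, Ī = 6.804 cm⁴.
By symmetry the centroid is at mid-height, ȳ = 18.8 cm.
Transfer each piece to the horizontal axis through the centroid using Ī + A·d² with d = y − 18.8:
  bottom flange: d = -17.9 cm → contributes +8 081 cm⁴
  web: d = 0 cm → contributes +3 275 cm⁴
  top flange: d = 17.9 cm → contributes +8 081 cm⁴
Total I = 19 438 cm⁴.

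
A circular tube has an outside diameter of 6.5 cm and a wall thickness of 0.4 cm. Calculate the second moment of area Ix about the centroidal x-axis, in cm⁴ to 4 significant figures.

Ix ≈ 35.81 cm⁴

Decompose the section into non-overlapping parts with the origin at the bottom-left of its bounding rectangle.
Outer circle: ⌀6.5, A = 33.1831 cm², y = 3.25 cm, Ī = 87.6241 cm⁴.
Bore (subtracted): ⌀5.7, A = 25.5176 cm², y = 3.25 cm, Ī = 51.8166 cm⁴.
By symmetry the centroid is at mid-height, ȳ = 3.25 cm.
All pieces are centred on the centroidal x-axis, so I = ΣĪ (holes subtracted) = 35.8074 cm⁴.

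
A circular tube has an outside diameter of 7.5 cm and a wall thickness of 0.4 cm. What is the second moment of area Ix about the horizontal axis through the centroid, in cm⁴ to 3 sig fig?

Break the section into simple shapes (no overlaps), measuring from the bottom-left corner of the bounding box.
Outer circle: ⌀7.5, A = 44.179 cm², y = 3.75 cm, Ī = 155.32 cm⁴.
Bore (subtracted): ⌀6.7, A = 35.257 cm², y = 3.75 cm, Ī = 98.917 cm⁴.
By symmetry the centroid is at mid-height, ȳ = 3.75 cm.
All pieces are centred on the horizontal axis through the centroid, so I = ΣĪ (holes subtracted) = 56.399 cm⁴.

Ix ≈ 56.4 cm⁴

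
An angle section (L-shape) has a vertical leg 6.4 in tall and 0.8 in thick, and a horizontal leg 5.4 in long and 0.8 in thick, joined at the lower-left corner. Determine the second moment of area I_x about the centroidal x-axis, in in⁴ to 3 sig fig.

Split into non-overlapping primitives; take the origin at the lower-left of the bounding box.
Vertical leg: 0.8 × 6.4, A = 5.12 in², y = 3.2 in, Ī = 17.476 in⁴.
Horizontal leg (remainder): 4.6 × 0.8, A = 3.68 in², y = 0.4 in, Ī = 0.19627 in⁴.
Centroid: ȳ = ΣA·y / ΣA = 2.0291 in.
Transfer each piece to the centroidal x-axis using Ī + A·d² with d = y − 2.0291:
  vertical leg: d = 1.1709 in → contributes +24.496 in⁴
  horizontal leg (remainder): d = -1.6291 in → contributes +9.9628 in⁴
Total I = 34.459 in⁴.

I_x ≈ 34.5 in⁴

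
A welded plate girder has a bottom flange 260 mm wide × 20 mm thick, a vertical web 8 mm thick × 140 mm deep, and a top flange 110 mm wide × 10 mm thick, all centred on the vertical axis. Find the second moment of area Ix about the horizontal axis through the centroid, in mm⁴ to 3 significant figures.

Ix ≈ 2.65 × 10⁷ mm⁴

Split into non-overlapping primitives; take the origin at the lower-left of the bounding box.
Bottom plate: 260 × 20, A = 5 200 mm², y = 10 mm, Ī = 173 333 mm⁴.
Web plate: 8 × 140, A = 1 120 mm², y = 90 mm, Ī = 1 829 333 mm⁴.
Top plate: 110 × 10, A = 1 100 mm², y = 165 mm, Ī = 9166.7 mm⁴.
Centroid: ȳ = ΣA·y / ΣA = 45.054 mm.
Transfer each piece to the horizontal axis through the centroid using Ī + A·d² with d = y − 45.054:
  bottom plate: d = -35.054 mm → contributes +6 562 971 mm⁴
  web plate: d = 44.946 mm → contributes +4 091 903 mm⁴
  top plate: d = 119.95 mm → contributes +15 834 938 mm⁴
Total I = 26 489 812 mm⁴.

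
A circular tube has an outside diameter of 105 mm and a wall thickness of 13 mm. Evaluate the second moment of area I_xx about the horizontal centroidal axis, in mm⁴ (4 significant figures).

Break the section into simple shapes (no overlaps), measuring from the bottom-left corner of the bounding box.
Outer circle: ⌀105, A = 8659.01 mm², y = 52.5 mm, Ī = 5 966 602 mm⁴.
Bore (subtracted): ⌀79, A = 4901.67 mm², y = 52.5 mm, Ī = 1 911 958 mm⁴.
By symmetry the centroid is at mid-height, ȳ = 52.5 mm.
All pieces are centred on the horizontal centroidal axis, so I = ΣĪ (holes subtracted) = 4 054 645 mm⁴.

I_xx ≈ 4.055 × 10⁶ mm⁴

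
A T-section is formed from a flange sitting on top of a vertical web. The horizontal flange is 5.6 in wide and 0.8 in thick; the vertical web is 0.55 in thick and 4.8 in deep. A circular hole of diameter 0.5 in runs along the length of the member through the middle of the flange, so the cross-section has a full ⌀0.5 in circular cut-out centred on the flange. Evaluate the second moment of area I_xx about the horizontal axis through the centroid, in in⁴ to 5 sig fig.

I_xx ≈ 18.110 in⁴

Break the section into simple shapes (no overlaps), measuring from the bottom-left corner of the bounding box.
Flange: 5.6 × 0.8, A = 4.48 in², y = 5.2 in, Ī = 0.2389333 in⁴.
Web: 0.55 × 4.8, A = 2.64 in², y = 2.4 in, Ī = 5.0688 in⁴.
Hole (subtracted): ⌀0.5, A = 0.1963495 in², y = 5.2 in, Ī = 0.003067962 in⁴.
Centroid: ȳ = ΣA·y / ΣA = 4.132355 in.
Transfer each piece to the horizontal axis through the centroid using Ī + A·d² with d = y − 4.132355:
  flange: d = 1.067645 in → contributes +5.345531 in⁴
  web: d = -1.732355 in → contributes +12.99158 in⁴
  hole: d = 1.067645 in → contributes −0.22688 in⁴
Total I = 18.11023 in⁴.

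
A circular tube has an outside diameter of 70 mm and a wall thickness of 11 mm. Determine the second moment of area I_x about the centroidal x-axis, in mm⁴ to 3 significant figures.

Split into non-overlapping primitives; take the origin at the lower-left of the bounding box.
Outer circle: ⌀70, A = 3848.5 mm², y = 35 mm, Ī = 1 178 588 mm⁴.
Bore (subtracted): ⌀48, A = 1809.6 mm², y = 35 mm, Ī = 260 576 mm⁴.
By symmetry the centroid is at mid-height, ȳ = 35 mm.
All pieces are centred on the centroidal x-axis, so I = ΣĪ (holes subtracted) = 918 012 mm⁴.

I_x ≈ 9.18 × 10⁵ mm⁴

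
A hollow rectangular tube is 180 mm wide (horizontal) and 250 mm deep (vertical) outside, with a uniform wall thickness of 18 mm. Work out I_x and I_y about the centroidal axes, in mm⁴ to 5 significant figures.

Decompose the section into non-overlapping parts with the origin at the bottom-left of its bounding rectangle.
Outer rectangle: 180 × 250, A = 45 000 mm², y = 125 mm, Ī = 234 375 000 mm⁴.
Inner void (subtracted): 144 × 214, A = 30 816 mm², y = 125 mm, Ī = 117 604 128 mm⁴.
By symmetry the centroid is at mid-height, ȳ = 125 mm.
All pieces are centred on the centroidal x-axis, so I = ΣĪ (holes subtracted) = 116 770 872 mm⁴.
Repeating about the centroidal y-axis gives I_y = 68 249 952 mm⁴.

I_x ≈ 1.1677 × 10⁸ mm⁴, I_y ≈ 6.8250 × 10⁷ mm⁴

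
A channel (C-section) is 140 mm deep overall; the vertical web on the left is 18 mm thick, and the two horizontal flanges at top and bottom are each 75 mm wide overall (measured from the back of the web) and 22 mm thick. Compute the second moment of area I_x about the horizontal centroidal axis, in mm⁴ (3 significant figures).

Split into non-overlapping primitives; take the origin at the lower-left of the bounding box.
Web: 18 × 140, A = 2 520 mm², y = 70 mm, Ī = 4 116 000 mm⁴.
Top flange (beyond web): 57 × 22, A = 1 254 mm², y = 129 mm, Ī = 50 578 mm⁴.
Bottom flange (beyond web): 57 × 22, A = 1 254 mm², y = 11 mm, Ī = 50 578 mm⁴.
By symmetry the centroid is at mid-height, ȳ = 70 mm.
Transfer each piece to the horizontal centroidal axis using Ī + A·d² with d = y − 70:
  web: d = 0 mm → contributes +4 116 000 mm⁴
  top flange (beyond web): d = 59 mm → contributes +4 415 752 mm⁴
  bottom flange (beyond web): d = -59 mm → contributes +4 415 752 mm⁴
Total I = 12 947 504 mm⁴.

I_x ≈ 1.29 × 10⁷ mm⁴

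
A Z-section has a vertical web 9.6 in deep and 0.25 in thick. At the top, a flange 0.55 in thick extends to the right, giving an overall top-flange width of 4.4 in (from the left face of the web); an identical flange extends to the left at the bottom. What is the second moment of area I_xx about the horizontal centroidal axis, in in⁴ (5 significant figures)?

Treat the section as a set of non-overlapping primitives; coordinates are from the bounding-box lower-left.
Web: 0.25 × 9.6, A = 2.4 in², y = 4.8 in, Ī = 18.432 in⁴.
Top flange (beyond web): 4.15 × 0.55, A = 2.2825 in², y = 9.325 in, Ī = 0.05753802 in⁴.
Bottom flange (beyond web): 4.15 × 0.55, A = 2.2825 in², y = 0.275 in, Ī = 0.05753802 in⁴.
Centroid: ȳ = ΣA·y / ΣA = 4.8 in.
Transfer each piece to the horizontal centroidal axis using Ī + A·d² with d = y − 4.8:
  web: d = 0 in → contributes +18.432 in⁴
  top flange (beyond web): d = 4.525 in → contributes +46.79315 in⁴
  bottom flange (beyond web): d = -4.525 in → contributes +46.79315 in⁴
Total I = 112.0183 in⁴.

I_xx ≈ 112.02 in⁴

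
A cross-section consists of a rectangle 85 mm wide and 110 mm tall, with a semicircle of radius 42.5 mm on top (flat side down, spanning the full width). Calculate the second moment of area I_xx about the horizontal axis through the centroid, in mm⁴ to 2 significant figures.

Decompose the section into non-overlapping parts with the origin at the bottom-left of its bounding rectangle.
Rectangular body: 85 × 110, A = 9 350 mm², y = 55 mm, Ī = 9 427 917 mm⁴.
Semicircular cap: semicircle r = 42.5, A = 2 837 mm², y = 128 mm, Ī = 358 086 mm⁴.
Centroid: ȳ = ΣA·y / ΣA = 72 mm.
Transfer each piece to the horizontal axis through the centroid using Ī + A·d² with d = y − 72:
  rectangular body: d = -17 mm → contributes +12 131 178 mm⁴
  semicircular cap: d = 56.03 mm → contributes +9 266 533 mm⁴
Total I = 21 397 711 mm⁴.

I_xx ≈ 2.1 × 10⁷ mm⁴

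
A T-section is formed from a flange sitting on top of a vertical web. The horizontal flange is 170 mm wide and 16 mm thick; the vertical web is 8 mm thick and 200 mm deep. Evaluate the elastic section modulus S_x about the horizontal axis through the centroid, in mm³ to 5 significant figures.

Decompose the section into non-overlapping parts with the origin at the bottom-left of its bounding rectangle.
Flange: 170 × 16, A = 2 720 mm², y = 208 mm, Ī = 58026.67 mm⁴.
Web: 8 × 200, A = 1 600 mm², y = 100 mm, Ī = 5 333 333 mm⁴.
Centroid: ȳ = ΣA·y / ΣA = 168 mm.
Transfer each piece to the horizontal axis through the centroid using Ī + A·d² with d = y − 168:
  flange: d = 40 mm → contributes +4 410 027 mm⁴
  web: d = -68 mm → contributes +12 731 733 mm⁴
Total I = 17 141 760 mm⁴.
Extreme fibre distance c = 168 mm; S = I/c = 102034.3 mm³.

S_x ≈ 1.0203 × 10⁵ mm³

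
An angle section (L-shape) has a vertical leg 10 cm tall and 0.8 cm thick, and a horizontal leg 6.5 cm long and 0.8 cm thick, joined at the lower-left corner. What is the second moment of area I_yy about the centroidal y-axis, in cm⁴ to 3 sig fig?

Break the section into simple shapes (no overlaps), measuring from the bottom-left corner of the bounding box.
Vertical leg: 0.8 × 10, A = 8 cm², x = 0.4 cm, Ī = 0.42667 cm⁴.
Horizontal leg (remainder): 5.7 × 0.8, A = 4.56 cm², x = 3.65 cm, Ī = 12.346 cm⁴.
Centroid: x̄ = ΣA·x / ΣA = 1.5799 cm.
Transfer each piece to the centroidal y-axis using Ī + A·d² with d = x − 1.5799:
  vertical leg: d = -1.1799 cm → contributes +11.565 cm⁴
  horizontal leg (remainder): d = 2.0701 cm → contributes +31.887 cm⁴
Total I = 43.451 cm⁴.

I_yy ≈ 43.5 cm⁴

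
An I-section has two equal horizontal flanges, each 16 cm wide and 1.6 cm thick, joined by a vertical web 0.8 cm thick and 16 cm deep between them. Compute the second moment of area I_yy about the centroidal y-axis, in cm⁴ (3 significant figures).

Decompose the section into non-overlapping parts with the origin at the bottom-left of its bounding rectangle.
Bottom flange: 16 × 1.6, A = 25.6 cm², x = 8 cm, Ī = 546.13 cm⁴.
Web: 0.8 × 16, A = 12.8 cm², x = 8 cm, Ī = 0.68267 cm⁴.
Top flange: 16 × 1.6, A = 25.6 cm², x = 8 cm, Ī = 546.13 cm⁴.
By symmetry the centroid is at mid-width, x̄ = 8 cm.
All pieces are centred on the centroidal y-axis, so I = ΣĪ = 1092.9 cm⁴.

I_yy ≈ 1090 cm⁴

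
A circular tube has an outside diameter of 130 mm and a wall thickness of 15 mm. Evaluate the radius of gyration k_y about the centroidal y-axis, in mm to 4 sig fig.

k_y ≈ 41.00 mm

Split into non-overlapping primitives; take the origin at the lower-left of the bounding box.
Outer circle: ⌀130, A = 13273.2 mm², x = 65 mm, Ī = 14 019 848 mm⁴.
Bore (subtracted): ⌀100, A = 7853.98 mm², x = 65 mm, Ī = 4 908 739 mm⁴.
By symmetry the centroid is at mid-width, x̄ = 65 mm.
All pieces are centred on the centroidal y-axis, so I = ΣĪ (holes subtracted) = 9 111 110 mm⁴.
Radius of gyration: k = √(I/A) = √(9 111 110 / 5419.25) = 41.003 mm.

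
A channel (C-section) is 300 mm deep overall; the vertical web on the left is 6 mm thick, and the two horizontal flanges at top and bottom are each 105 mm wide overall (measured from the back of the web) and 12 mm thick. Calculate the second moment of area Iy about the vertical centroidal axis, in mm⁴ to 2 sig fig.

Decompose the section into non-overlapping parts with the origin at the bottom-left of its bounding rectangle.
Web: 6 × 300, A = 1 800 mm², x = 3 mm, Ī = 5 400 mm⁴.
Top flange (beyond web): 99 × 12, A = 1 188 mm², x = 55.5 mm, Ī = 970 299 mm⁴.
Bottom flange (beyond web): 99 × 12, A = 1 188 mm², x = 55.5 mm, Ī = 970 299 mm⁴.
Centroid: x̄ = ΣA·x / ΣA = 32.87 mm.
Transfer each piece to the vertical centroidal axis using Ī + A·d² with d = x − 32.87:
  web: d = -29.87 mm → contributes +1 611 465 mm⁴
  top flange (beyond web): d = 22.63 mm → contributes +1 578 657 mm⁴
  bottom flange (beyond web): d = 22.63 mm → contributes +1 578 657 mm⁴
Total I = 4 768 778 mm⁴.

Iy ≈ 4.8 × 10⁶ mm⁴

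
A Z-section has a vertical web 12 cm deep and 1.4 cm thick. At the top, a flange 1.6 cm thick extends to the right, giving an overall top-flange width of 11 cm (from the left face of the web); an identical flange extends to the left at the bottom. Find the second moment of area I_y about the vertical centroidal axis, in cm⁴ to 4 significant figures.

Decompose the section into non-overlapping parts with the origin at the bottom-left of its bounding rectangle.
Web: 1.4 × 12, A = 16.8 cm², x = 10.3 cm, Ī = 2.744 cm⁴.
Top flange (beyond web): 9.6 × 1.6, A = 15.36 cm², x = 15.8 cm, Ī = 117.965 cm⁴.
Bottom flange (beyond web): 9.6 × 1.6, A = 15.36 cm², x = 4.8 cm, Ī = 117.965 cm⁴.
Centroid: x̄ = ΣA·x / ΣA = 10.3 cm.
Transfer each piece to the vertical centroidal axis using Ī + A·d² with d = x − 10.3:
  web: d = 0 cm → contributes +2.744 cm⁴
  top flange (beyond web): d = 5.5 cm → contributes +582.605 cm⁴
  bottom flange (beyond web): d = -5.5 cm → contributes +582.605 cm⁴
Total I = 1167.95 cm⁴.

I_y ≈ 1168 cm⁴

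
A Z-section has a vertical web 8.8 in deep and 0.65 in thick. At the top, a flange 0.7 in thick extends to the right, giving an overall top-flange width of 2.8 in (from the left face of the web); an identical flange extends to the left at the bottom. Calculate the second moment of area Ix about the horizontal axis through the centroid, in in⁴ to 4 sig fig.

Split into non-overlapping primitives; take the origin at the lower-left of the bounding box.
Web: 0.65 × 8.8, A = 5.72 in², y = 4.4 in, Ī = 36.9131 in⁴.
Top flange (beyond web): 2.15 × 0.7, A = 1.505 in², y = 8.45 in, Ī = 0.0614542 in⁴.
Bottom flange (beyond web): 2.15 × 0.7, A = 1.505 in², y = 0.35 in, Ī = 0.0614542 in⁴.
Centroid: ȳ = ΣA·y / ΣA = 4.4 in.
Transfer each piece to the horizontal axis through the centroid using Ī + A·d² with d = y − 4.4:
  web: d = 0 in → contributes +36.9131 in⁴
  top flange (beyond web): d = 4.05 in → contributes +24.7472 in⁴
  bottom flange (beyond web): d = -4.05 in → contributes +24.7472 in⁴
Total I = 86.4075 in⁴.

Ix ≈ 86.41 in⁴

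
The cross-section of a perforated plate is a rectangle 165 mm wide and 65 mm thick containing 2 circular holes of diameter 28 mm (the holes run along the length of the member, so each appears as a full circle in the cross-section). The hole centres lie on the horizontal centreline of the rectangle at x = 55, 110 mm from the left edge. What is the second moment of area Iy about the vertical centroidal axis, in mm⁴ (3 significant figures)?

Iy ≈ 2.33 × 10⁷ mm⁴

Treat the section as a set of non-overlapping primitives; coordinates are from the bounding-box lower-left.
Plate: 165 × 65, A = 10 725 mm², x = 82.5 mm, Ī = 24 332 344 mm⁴.
Hole 1 (subtracted): ⌀28, A = 615.75 mm², x = 55 mm, Ī = 30 172 mm⁴.
Hole 2 (subtracted): ⌀28, A = 615.75 mm², x = 110 mm, Ī = 30 172 mm⁴.
By symmetry the centroid is at mid-width, x̄ = 82.5 mm.
Transfer each piece to the vertical centroidal axis using Ī + A·d² with d = x − 82.5:
  plate: d = 0 mm → contributes +24 332 344 mm⁴
  hole 1: d = -27.5 mm → contributes −495 834 mm⁴
  hole 2: d = 27.5 mm → contributes −495 834 mm⁴
Total I = 23 340 675 mm⁴.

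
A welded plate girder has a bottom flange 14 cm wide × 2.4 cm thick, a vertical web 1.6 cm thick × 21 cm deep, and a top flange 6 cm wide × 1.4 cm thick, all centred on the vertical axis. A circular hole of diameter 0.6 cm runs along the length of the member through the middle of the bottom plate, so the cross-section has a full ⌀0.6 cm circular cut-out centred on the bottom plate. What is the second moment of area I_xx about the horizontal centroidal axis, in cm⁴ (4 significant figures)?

I_xx ≈ 5706 cm⁴

Decompose the section into non-overlapping parts with the origin at the bottom-left of its bounding rectangle.
Bottom plate: 14 × 2.4, A = 33.6 cm², y = 1.2 cm, Ī = 16.128 cm⁴.
Web plate: 1.6 × 21, A = 33.6 cm², y = 12.9 cm, Ī = 1234.8 cm⁴.
Top plate: 6 × 1.4, A = 8.4 cm², y = 24.1 cm, Ī = 1.372 cm⁴.
Hole (subtracted): ⌀0.6, A = 0.282743 cm², y = 1.2 cm, Ī = 0.00636173 cm⁴.
Centroid: ȳ = ΣA·y / ΣA = 8.97352 cm.
Transfer each piece to the horizontal centroidal axis using Ī + A·d² with d = y − 8.97352:
  bottom plate: d = -7.77352 cm → contributes +2046.49 cm⁴
  web plate: d = 3.92648 cm → contributes +1752.82 cm⁴
  top plate: d = 15.1265 cm → contributes +1923.38 cm⁴
  hole: d = -7.77352 cm → contributes −17.0919 cm⁴
Total I = 5705.6 cm⁴.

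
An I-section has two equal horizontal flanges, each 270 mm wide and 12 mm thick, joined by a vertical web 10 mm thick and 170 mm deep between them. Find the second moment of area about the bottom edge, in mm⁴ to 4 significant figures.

Treat the section as a set of non-overlapping primitives; coordinates are from the bounding-box lower-left.
Bottom flange: 270 × 12, A = 3 240 mm², y = 6 mm, Ī = 38 880 mm⁴.
Web: 10 × 170, A = 1 700 mm², y = 97 mm, Ī = 4 094 167 mm⁴.
Top flange: 270 × 12, A = 3 240 mm², y = 188 mm, Ī = 38 880 mm⁴.
Transfer each piece to a horizontal axis along the bottom face using Ī + A·d² with d = y − 0:
  bottom flange: d = 6 mm → contributes +155 520 mm⁴
  web: d = 97 mm → contributes +20 089 467 mm⁴
  top flange: d = 188 mm → contributes +114 553 440 mm⁴
Total I = 134 798 427 mm⁴.

I_base ≈ 1.348 × 10⁸ mm⁴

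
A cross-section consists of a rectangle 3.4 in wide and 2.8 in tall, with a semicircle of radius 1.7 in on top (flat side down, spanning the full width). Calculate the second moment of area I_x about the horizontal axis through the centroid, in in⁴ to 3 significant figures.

I_x ≈ 21.0 in⁴

Break the section into simple shapes (no overlaps), measuring from the bottom-left corner of the bounding box.
Rectangular body: 3.4 × 2.8, A = 9.52 in², y = 1.4 in, Ī = 6.2197 in⁴.
Semicircular cap: semicircle r = 1.7, A = 4.5396 in², y = 3.5215 in, Ī = 0.9167 in⁴.
Centroid: ȳ = ΣA·y / ΣA = 2.085 in.
Transfer each piece to the horizontal axis through the centroid using Ī + A·d² with d = y − 2.085:
  rectangular body: d = -0.685 in → contributes +10.687 in⁴
  semicircular cap: d = 1.4365 in → contributes +10.284 in⁴
Total I = 20.971 in⁴.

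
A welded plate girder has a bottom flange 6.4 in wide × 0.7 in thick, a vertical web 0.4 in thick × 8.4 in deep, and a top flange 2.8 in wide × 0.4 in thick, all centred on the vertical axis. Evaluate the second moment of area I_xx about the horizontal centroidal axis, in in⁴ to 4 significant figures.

Split into non-overlapping primitives; take the origin at the lower-left of the bounding box.
Bottom plate: 6.4 × 0.7, A = 4.48 in², y = 0.35 in, Ī = 0.182933 in⁴.
Web plate: 0.4 × 8.4, A = 3.36 in², y = 4.9 in, Ī = 19.7568 in⁴.
Top plate: 2.8 × 0.4, A = 1.12 in², y = 9.3 in, Ī = 0.0149333 in⁴.
Centroid: ȳ = ΣA·y / ΣA = 3.175 in.
Transfer each piece to the horizontal centroidal axis using Ī + A·d² with d = y − 3.175:
  bottom plate: d = -2.825 in → contributes +35.9361 in⁴
  web plate: d = 1.725 in → contributes +29.7549 in⁴
  top plate: d = 6.125 in → contributes +42.0324 in⁴
Total I = 107.723 in⁴.

I_xx ≈ 107.7 in⁴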